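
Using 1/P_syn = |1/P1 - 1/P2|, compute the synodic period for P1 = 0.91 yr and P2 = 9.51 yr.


1/P_syn = |1/P1 - 1/P2| = |1/0.91 - 1/9.51| => P_syn = 1.0063

1.0063 years


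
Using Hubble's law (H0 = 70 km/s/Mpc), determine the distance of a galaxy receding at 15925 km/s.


d = v / H0 = 15925 / 70 = 227.5

227.5 Mpc


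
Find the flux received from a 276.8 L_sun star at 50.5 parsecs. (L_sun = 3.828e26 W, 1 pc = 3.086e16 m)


F = L / (4*pi*d^2) = 1.060e+29 / (4*pi*(1.558e+18)^2) = 3.472e-09

3.472e-09 W/m^2


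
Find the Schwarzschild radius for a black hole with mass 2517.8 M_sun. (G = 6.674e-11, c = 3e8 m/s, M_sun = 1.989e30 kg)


M = 2517.8 * 1.989e30 kg = 5.0079042e+33 kg. rs = 2GM/c^2 = 2 * 6.674e-11 * 5.0079042e+33 / (3e8)^2 = 7.427e+06

7.427e+06 m


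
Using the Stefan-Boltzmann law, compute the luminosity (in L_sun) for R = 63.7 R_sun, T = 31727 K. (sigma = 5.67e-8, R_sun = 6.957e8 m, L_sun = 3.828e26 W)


R = 63.7 * 6.957e8 m = 4.431609e+10 m. L = 4*pi*R^2*sigma*T^4 = 4*pi*(4.431609e+10)^2 * 5.67e-8 * 31727^4 = 1.417855031e+33 W. L/L_sun = 1.417855031e+33 / 3.828e26 = 3.704e+06

3.704e+06 L_sun


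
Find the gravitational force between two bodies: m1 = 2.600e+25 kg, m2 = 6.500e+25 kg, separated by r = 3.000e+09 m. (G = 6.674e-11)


F = G*m1*m2/r^2 = 6.674e-11 * 2.600e+25 * 6.500e+25 / (3.000e+09)^2 = 6.674e-11 * 1.690e+51 / 9.000e+18 = 1.253e+22

1.253e+22 N


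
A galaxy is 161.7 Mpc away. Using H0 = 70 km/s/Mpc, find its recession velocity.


v = H0 * d = 70 * 161.7 = 11319.0

11319.0 km/s


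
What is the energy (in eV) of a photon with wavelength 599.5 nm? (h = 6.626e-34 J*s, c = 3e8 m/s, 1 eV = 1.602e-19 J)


E = hc/lambda = 6.626e-34 * 3e8 / 5.995e-07 = 3.316e-19 J = 2.0698 eV

2.0698 eV


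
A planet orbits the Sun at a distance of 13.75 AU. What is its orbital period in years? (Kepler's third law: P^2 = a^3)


P = a^(3/2) = 13.75^1.5 = 50.9864

50.9864 years


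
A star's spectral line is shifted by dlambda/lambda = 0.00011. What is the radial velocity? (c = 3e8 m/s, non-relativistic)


v = (dlambda/lambda) * c = 0.00011 * 3e8 = 33000.0

33000.0 m/s


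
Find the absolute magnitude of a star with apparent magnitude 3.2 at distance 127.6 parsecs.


M = m - 5*log10(d) + 5 = 3.2 - 5*log10(127.6) + 5 = -2.3293

-2.3293


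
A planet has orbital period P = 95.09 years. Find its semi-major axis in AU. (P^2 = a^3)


a = P^(2/3) = 95.09^(2/3) = 20.8332

20.8332 AU


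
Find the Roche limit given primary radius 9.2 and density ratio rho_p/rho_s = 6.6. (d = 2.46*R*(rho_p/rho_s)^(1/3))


d_Roche = 2.46 * 9.2 * 6.6^(1/3) = 42.4526

42.4526


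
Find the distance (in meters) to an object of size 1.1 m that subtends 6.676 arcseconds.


D = size / theta_rad, theta_rad = 6.676 * pi/(180*3600) = 3.237e-05, D = 33986.1125

33986.1125 m


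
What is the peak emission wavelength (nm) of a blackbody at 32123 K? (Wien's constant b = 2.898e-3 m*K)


lam_max = b / T = 2.898e-3 / 32123 = 9.022e-08 m = 90.2157 nm

90.2157 nm


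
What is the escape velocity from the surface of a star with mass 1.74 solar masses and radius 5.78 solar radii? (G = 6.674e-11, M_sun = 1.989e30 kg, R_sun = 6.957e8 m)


M = 1.74 * 1.989e30 kg = 3.46086e+30 kg; R = 5.78 * 6.957e8 m = 4.021146e+09 m. v_esc = sqrt(2GM/R) = sqrt(2 * 6.674e-11 * 3.46086e+30 / 4.021146e+09) = 338941.8486

338941.8486 m/s


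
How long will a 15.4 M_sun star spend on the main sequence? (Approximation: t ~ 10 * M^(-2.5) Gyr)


t = 10 * M^(-2.5) = 10 * 15.4^(-2.5) = 0.0107

0.0107 Gyr


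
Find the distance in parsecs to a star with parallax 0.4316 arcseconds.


d = 1/p = 1/0.4316 = 2.317

2.317 pc


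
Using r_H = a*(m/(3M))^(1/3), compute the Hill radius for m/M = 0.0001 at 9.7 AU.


r_H = a * (m/3M)^(1/3) = 9.7 * (0.0001/3)^(1/3) = 0.3122

0.3122 AU


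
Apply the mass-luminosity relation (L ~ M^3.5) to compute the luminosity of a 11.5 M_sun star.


L/L_sun = (M/M_sun)^3.5 = 11.5^3.5 = 5157.5381

5157.5381 L_sun


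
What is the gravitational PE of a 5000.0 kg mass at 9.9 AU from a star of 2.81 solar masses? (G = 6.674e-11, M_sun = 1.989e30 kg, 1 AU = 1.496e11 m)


M = 2.81 * 1.989e30 kg = 5.58909e+30 kg; r = 9.9 AU * 1.496e11 m/AU = 1.48104e+12 m. U = -GM*m/r = -(6.674e-11 * 5.58909e+30 * 5000.0) / 1.48104e+12 = -1.259e+12

-1.259e+12 J


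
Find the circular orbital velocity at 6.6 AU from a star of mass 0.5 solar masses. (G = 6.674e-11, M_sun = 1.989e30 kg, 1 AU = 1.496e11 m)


v = sqrt(GM/r) = sqrt(6.674e-11 * 9.945e+29 / 9.874e+11) = 8198.9404

8198.9404 m/s


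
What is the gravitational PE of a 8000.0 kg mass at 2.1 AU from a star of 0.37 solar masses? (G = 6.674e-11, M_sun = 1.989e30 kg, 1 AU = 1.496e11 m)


M = 0.37 * 1.989e30 kg = 7.3593e+29 kg; r = 2.1 AU * 1.496e11 m/AU = 3.1416e+11 m. U = -GM*m/r = -(6.674e-11 * 7.3593e+29 * 8000.0) / 3.1416e+11 = -1.251e+12

-1.251e+12 J


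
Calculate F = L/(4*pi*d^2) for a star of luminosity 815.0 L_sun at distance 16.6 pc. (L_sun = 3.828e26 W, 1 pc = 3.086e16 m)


F = L / (4*pi*d^2) = 3.120e+29 / (4*pi*(5.123e+17)^2) = 9.460e-08

9.460e-08 W/m^2


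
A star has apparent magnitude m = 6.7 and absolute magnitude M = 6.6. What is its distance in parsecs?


d = 10^((m - M + 5)/5) = 10^((6.7 - 6.6 + 5)/5) = 10.4713

10.4713 pc


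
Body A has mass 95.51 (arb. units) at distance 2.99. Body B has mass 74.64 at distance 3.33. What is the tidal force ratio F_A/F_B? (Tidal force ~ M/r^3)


Ratio = (M1/r1^3) / (M2/r2^3) = (95.51/2.99^3) / (74.64/3.33^3) = 1.7677

1.7677


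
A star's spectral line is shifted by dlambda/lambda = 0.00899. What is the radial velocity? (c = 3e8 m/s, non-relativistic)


v = (dlambda/lambda) * c = 0.00899 * 3e8 = 2.697e+06

2.697e+06 m/s


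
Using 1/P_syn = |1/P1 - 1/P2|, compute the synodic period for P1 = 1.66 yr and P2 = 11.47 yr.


1/P_syn = |1/P1 - 1/P2| = |1/1.66 - 1/11.47| => P_syn = 1.9409

1.9409 years


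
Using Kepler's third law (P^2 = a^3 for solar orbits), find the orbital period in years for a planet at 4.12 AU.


P = a^(3/2) = 4.12^1.5 = 8.3627

8.3627 years


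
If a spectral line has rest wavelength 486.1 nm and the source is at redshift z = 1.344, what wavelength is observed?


lam_obs = lam_emit * (1 + z) = 486.1 * (1 + 1.344) = 1139.4184

1139.4184 nm


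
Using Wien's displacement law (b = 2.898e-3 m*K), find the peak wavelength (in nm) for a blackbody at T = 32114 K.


lam_max = b / T = 2.898e-3 / 32114 = 9.024e-08 m = 90.241 nm

90.241 nm


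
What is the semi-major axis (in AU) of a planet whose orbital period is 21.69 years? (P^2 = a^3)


a = P^(2/3) = 21.69^(2/3) = 7.7775

7.7775 AU


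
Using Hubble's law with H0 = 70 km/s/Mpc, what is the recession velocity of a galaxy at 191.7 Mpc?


v = H0 * d = 70 * 191.7 = 13419.0

13419.0 km/s


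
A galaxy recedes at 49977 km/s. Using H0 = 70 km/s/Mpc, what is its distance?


d = v / H0 = 49977 / 70 = 713.9571

713.9571 Mpc


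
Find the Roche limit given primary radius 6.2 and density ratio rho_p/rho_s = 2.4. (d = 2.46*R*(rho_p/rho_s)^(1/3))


d_Roche = 2.46 * 6.2 * 2.4^(1/3) = 20.4204

20.4204


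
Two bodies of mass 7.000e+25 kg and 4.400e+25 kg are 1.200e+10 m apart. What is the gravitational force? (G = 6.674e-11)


F = G*m1*m2/r^2 = 6.674e-11 * 7.000e+25 * 4.400e+25 / (1.200e+10)^2 = 6.674e-11 * 3.080e+51 / 1.440e+20 = 1.427e+21

1.427e+21 N


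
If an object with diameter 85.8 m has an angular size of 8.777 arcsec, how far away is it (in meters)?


D = size / theta_rad, theta_rad = 8.777 * pi/(180*3600) = 4.255e-05, D = 2.016e+06

2.016e+06 m


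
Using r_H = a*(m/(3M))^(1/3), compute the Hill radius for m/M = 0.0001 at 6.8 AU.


r_H = a * (m/3M)^(1/3) = 6.8 * (0.0001/3)^(1/3) = 0.2188

0.2188 AU


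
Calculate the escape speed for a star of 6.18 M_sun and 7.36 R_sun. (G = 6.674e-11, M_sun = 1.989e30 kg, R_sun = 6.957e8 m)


M = 6.18 * 1.989e30 kg = 1.229202e+31 kg; R = 7.36 * 6.957e8 m = 5.120352e+09 m. v_esc = sqrt(2GM/R) = sqrt(2 * 6.674e-11 * 1.229202e+31 / 5.120352e+09) = 566069.583

566069.583 m/s


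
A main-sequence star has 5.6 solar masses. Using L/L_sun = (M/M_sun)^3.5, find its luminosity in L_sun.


L/L_sun = (M/M_sun)^3.5 = 5.6^3.5 = 415.5833

415.5833 L_sun


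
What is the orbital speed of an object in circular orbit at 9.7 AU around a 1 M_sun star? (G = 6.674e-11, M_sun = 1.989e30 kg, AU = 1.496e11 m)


v = sqrt(GM/r) = sqrt(6.674e-11 * 1.989e+30 / 1.451e+12) = 9564.4242

9564.4242 m/s


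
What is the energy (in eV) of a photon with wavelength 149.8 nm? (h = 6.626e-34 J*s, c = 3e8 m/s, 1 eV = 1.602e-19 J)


E = hc/lambda = 6.626e-34 * 3e8 / 1.498e-07 = 1.327e-18 J = 8.2832 eV

8.2832 eV


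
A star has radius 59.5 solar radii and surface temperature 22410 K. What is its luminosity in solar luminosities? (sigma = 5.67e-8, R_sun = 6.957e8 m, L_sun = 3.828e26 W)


R = 59.5 * 6.957e8 m = 4.139415e+10 m. L = 4*pi*R^2*sigma*T^4 = 4*pi*(4.139415e+10)^2 * 5.67e-8 * 22410^4 = 3.079202759e+32 W. L/L_sun = 3.079202759e+32 / 3.828e26 = 804389.4355

804389.4355 L_sun


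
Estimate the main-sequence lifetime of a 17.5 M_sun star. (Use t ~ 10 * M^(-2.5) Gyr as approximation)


t = 10 * M^(-2.5) = 10 * 17.5^(-2.5) = 0.0078

0.0078 Gyr


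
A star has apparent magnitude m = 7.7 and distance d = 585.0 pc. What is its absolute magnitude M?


M = m - 5*log10(d) + 5 = 7.7 - 5*log10(585.0) + 5 = -1.1358

-1.1358


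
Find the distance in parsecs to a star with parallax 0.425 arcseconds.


d = 1/p = 1/0.425 = 2.3529

2.3529 pc


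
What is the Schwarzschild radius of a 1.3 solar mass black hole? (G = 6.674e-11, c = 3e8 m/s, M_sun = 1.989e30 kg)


M = 1.3 * 1.989e30 kg = 2.5857e+30 kg. rs = 2GM/c^2 = 2 * 6.674e-11 * 2.5857e+30 / (3e8)^2 = 3834.8804

3834.8804 m


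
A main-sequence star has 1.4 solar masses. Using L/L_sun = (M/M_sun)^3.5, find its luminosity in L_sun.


L/L_sun = (M/M_sun)^3.5 = 1.4^3.5 = 3.2467

3.2467 L_sun


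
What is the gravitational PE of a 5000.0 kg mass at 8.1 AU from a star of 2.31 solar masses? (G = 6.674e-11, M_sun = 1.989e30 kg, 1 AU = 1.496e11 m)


M = 2.31 * 1.989e30 kg = 4.59459e+30 kg; r = 8.1 AU * 1.496e11 m/AU = 1.21176e+12 m. U = -GM*m/r = -(6.674e-11 * 4.59459e+30 * 5000.0) / 1.21176e+12 = -1.265e+12

-1.265e+12 J


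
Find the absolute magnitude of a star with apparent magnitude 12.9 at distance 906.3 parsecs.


M = m - 5*log10(d) + 5 = 12.9 - 5*log10(906.3) + 5 = 3.1136

3.1136


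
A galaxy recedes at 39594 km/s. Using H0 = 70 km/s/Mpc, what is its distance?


d = v / H0 = 39594 / 70 = 565.6286

565.6286 Mpc


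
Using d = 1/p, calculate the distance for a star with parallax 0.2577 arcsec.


d = 1/p = 1/0.2577 = 3.8805

3.8805 pc


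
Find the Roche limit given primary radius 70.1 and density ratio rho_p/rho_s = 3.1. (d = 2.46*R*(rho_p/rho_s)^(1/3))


d_Roche = 2.46 * 70.1 * 3.1^(1/3) = 251.4435

251.4435


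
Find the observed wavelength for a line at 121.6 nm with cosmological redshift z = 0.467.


lam_obs = lam_emit * (1 + z) = 121.6 * (1 + 0.467) = 178.3872

178.3872 nm


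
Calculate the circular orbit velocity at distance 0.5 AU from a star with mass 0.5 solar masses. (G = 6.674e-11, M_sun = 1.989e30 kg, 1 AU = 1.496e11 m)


v = sqrt(GM/r) = sqrt(6.674e-11 * 9.945e+29 / 7.480e+10) = 29788.2298

29788.2298 m/s


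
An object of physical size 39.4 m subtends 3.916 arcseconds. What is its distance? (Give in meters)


D = size / theta_rad, theta_rad = 3.916 * pi/(180*3600) = 1.899e-05, D = 2.075e+06

2.075e+06 m


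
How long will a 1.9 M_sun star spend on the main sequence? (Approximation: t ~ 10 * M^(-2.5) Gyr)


t = 10 * M^(-2.5) = 10 * 1.9^(-2.5) = 2.0096

2.0096 Gyr


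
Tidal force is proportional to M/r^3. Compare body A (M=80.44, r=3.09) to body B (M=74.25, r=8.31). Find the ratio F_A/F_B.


Ratio = (M1/r1^3) / (M2/r2^3) = (80.44/3.09^3) / (74.25/8.31^3) = 21.0719

21.0719


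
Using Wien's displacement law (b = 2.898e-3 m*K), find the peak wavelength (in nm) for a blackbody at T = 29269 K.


lam_max = b / T = 2.898e-3 / 29269 = 9.901e-08 m = 99.0126 nm

99.0126 nm


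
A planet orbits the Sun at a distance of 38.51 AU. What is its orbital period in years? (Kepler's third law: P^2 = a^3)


P = a^(3/2) = 38.51^1.5 = 238.9793

238.9793 years


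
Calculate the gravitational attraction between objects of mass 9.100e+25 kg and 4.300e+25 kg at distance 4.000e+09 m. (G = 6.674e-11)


F = G*m1*m2/r^2 = 6.674e-11 * 9.100e+25 * 4.300e+25 / (4.000e+09)^2 = 6.674e-11 * 3.913e+51 / 1.600e+19 = 1.632e+22

1.632e+22 N


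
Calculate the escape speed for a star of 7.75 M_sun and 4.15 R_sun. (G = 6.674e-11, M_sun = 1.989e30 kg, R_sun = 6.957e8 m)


M = 7.75 * 1.989e30 kg = 1.541475e+31 kg; R = 4.15 * 6.957e8 m = 2.887155e+09 m. v_esc = sqrt(2GM/R) = sqrt(2 * 6.674e-11 * 1.541475e+31 / 2.887155e+09) = 844192.1157

844192.1157 m/s


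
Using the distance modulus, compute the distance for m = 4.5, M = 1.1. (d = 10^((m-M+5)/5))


d = 10^((m - M + 5)/5) = 10^((4.5 - 1.1 + 5)/5) = 47.863

47.863 pc


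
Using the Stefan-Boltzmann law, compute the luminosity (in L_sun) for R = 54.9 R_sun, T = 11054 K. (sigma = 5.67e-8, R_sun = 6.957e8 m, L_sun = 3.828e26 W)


R = 54.9 * 6.957e8 m = 3.819393e+10 m. L = 4*pi*R^2*sigma*T^4 = 4*pi*(3.819393e+10)^2 * 5.67e-8 * 11054^4 = 1.551884729e+31 W. L/L_sun = 1.551884729e+31 / 3.828e26 = 40540.3534

40540.3534 L_sun


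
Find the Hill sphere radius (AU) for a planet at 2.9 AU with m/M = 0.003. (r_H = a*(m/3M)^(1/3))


r_H = a * (m/3M)^(1/3) = 2.9 * (0.003/3)^(1/3) = 0.29

0.29 AU


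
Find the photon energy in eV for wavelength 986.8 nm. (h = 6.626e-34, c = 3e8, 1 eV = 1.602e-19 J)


E = hc/lambda = 6.626e-34 * 3e8 / 9.868e-07 = 2.014e-19 J = 1.2574 eV

1.2574 eV


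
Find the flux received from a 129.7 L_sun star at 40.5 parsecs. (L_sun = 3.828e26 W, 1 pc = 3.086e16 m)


F = L / (4*pi*d^2) = 4.965e+28 / (4*pi*(1.250e+18)^2) = 2.529e-09

2.529e-09 W/m^2


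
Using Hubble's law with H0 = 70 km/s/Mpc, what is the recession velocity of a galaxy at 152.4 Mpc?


v = H0 * d = 70 * 152.4 = 10668.0

10668.0 km/s


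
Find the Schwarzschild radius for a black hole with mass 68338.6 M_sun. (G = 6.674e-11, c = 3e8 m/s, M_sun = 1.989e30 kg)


M = 68338.6 * 1.989e30 kg = 1.359254754e+35 kg. rs = 2GM/c^2 = 2 * 6.674e-11 * 1.359254754e+35 / (3e8)^2 = 2.016e+08

2.016e+08 m


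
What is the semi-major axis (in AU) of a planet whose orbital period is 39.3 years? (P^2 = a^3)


a = P^(2/3) = 39.3^(2/3) = 11.5592

11.5592 AU


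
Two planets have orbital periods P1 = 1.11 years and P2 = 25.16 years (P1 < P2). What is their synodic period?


1/P_syn = |1/P1 - 1/P2| = |1/1.11 - 1/25.16| => P_syn = 1.1612

1.1612 years


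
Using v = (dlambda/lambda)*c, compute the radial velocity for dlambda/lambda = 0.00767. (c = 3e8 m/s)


v = (dlambda/lambda) * c = 0.00767 * 3e8 = 2.301e+06

2.301e+06 m/s


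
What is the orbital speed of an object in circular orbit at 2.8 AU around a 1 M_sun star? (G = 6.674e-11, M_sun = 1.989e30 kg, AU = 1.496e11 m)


v = sqrt(GM/r) = sqrt(6.674e-11 * 1.989e+30 / 4.189e+11) = 17801.8723

17801.8723 m/s


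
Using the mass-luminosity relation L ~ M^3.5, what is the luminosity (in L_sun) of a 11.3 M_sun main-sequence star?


L/L_sun = (M/M_sun)^3.5 = 11.3^3.5 = 4850.3665

4850.3665 L_sun


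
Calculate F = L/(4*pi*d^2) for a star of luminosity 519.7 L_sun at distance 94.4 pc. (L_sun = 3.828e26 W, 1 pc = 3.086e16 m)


F = L / (4*pi*d^2) = 1.989e+29 / (4*pi*(2.913e+18)^2) = 1.865e-09

1.865e-09 W/m^2


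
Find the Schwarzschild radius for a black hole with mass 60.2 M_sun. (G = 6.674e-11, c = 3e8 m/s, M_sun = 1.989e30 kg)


M = 60.2 * 1.989e30 kg = 1.197378e+32 kg. rs = 2GM/c^2 = 2 * 6.674e-11 * 1.197378e+32 / (3e8)^2 = 177584.4616

177584.4616 m


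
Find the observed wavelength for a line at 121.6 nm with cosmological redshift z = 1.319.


lam_obs = lam_emit * (1 + z) = 121.6 * (1 + 1.319) = 281.9904

281.9904 nm


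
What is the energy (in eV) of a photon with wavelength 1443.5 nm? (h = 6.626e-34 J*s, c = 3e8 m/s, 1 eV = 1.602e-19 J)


E = hc/lambda = 6.626e-34 * 3e8 / 1.444e-06 = 1.377e-19 J = 0.8596 eV

0.8596 eV


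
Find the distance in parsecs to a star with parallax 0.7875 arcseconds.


d = 1/p = 1/0.7875 = 1.2698

1.2698 pc


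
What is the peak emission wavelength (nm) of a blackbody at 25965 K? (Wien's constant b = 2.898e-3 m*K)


lam_max = b / T = 2.898e-3 / 25965 = 1.116e-07 m = 111.6118 nm

111.6118 nm


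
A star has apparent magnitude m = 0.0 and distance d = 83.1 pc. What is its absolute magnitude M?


M = m - 5*log10(d) + 5 = 0.0 - 5*log10(83.1) + 5 = -4.598

-4.598


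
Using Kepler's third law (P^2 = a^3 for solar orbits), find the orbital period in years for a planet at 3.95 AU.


P = a^(3/2) = 3.95^1.5 = 7.8505

7.8505 years


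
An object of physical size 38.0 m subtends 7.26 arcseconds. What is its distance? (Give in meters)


D = size / theta_rad, theta_rad = 7.26 * pi/(180*3600) = 3.520e-05, D = 1.080e+06

1.080e+06 m


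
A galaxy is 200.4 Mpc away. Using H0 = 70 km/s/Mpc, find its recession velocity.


v = H0 * d = 70 * 200.4 = 14028.0

14028.0 km/s


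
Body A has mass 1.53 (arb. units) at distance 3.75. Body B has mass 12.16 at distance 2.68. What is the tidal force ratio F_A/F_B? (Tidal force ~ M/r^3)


Ratio = (M1/r1^3) / (M2/r2^3) = (1.53/3.75^3) / (12.16/2.68^3) = 0.0459

0.0459


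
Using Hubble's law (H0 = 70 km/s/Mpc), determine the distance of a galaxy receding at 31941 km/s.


d = v / H0 = 31941 / 70 = 456.3

456.3 Mpc


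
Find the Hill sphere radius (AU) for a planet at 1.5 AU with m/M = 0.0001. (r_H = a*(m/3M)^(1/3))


r_H = a * (m/3M)^(1/3) = 1.5 * (0.0001/3)^(1/3) = 0.0483

0.0483 AU


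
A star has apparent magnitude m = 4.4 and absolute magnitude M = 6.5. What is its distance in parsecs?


d = 10^((m - M + 5)/5) = 10^((4.4 - 6.5 + 5)/5) = 3.8019

3.8019 pc


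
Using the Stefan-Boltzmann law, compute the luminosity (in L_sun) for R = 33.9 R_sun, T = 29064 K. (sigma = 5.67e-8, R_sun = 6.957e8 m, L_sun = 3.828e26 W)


R = 33.9 * 6.957e8 m = 2.358423e+10 m. L = 4*pi*R^2*sigma*T^4 = 4*pi*(2.358423e+10)^2 * 5.67e-8 * 29064^4 = 2.827859743e+32 W. L/L_sun = 2.827859743e+32 / 3.828e26 = 738730.3405

738730.3405 L_sun


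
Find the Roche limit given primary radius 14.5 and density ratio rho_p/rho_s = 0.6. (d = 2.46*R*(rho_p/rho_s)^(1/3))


d_Roche = 2.46 * 14.5 * 0.6^(1/3) = 30.0852

30.0852


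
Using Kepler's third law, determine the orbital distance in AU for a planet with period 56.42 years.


a = P^(2/3) = 56.42^(2/3) = 14.7103

14.7103 AU


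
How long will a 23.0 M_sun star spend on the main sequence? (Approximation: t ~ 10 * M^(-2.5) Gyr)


t = 10 * M^(-2.5) = 10 * 23.0^(-2.5) = 0.0039

0.0039 Gyr


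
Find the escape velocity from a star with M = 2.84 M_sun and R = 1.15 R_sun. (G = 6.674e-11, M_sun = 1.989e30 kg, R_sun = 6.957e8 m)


M = 2.84 * 1.989e30 kg = 5.64876e+30 kg; R = 1.15 * 6.957e8 m = 8.00055e+08 m. v_esc = sqrt(2GM/R) = sqrt(2 * 6.674e-11 * 5.64876e+30 / 8.00055e+08) = 970788.7586

970788.7586 m/s


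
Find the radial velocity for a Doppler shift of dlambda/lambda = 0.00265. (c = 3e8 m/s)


v = (dlambda/lambda) * c = 0.00265 * 3e8 = 795000.0

795000.0 m/s


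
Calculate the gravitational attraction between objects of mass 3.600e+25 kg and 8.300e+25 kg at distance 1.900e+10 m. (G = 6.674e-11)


F = G*m1*m2/r^2 = 6.674e-11 * 3.600e+25 * 8.300e+25 / (1.900e+10)^2 = 6.674e-11 * 2.988e+51 / 3.610e+20 = 5.524e+20

5.524e+20 N


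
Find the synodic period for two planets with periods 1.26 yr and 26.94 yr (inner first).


1/P_syn = |1/P1 - 1/P2| = |1/1.26 - 1/26.94| => P_syn = 1.3218

1.3218 years


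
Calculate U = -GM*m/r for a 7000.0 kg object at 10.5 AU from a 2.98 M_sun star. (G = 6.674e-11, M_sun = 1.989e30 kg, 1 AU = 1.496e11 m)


M = 2.98 * 1.989e30 kg = 5.92722e+30 kg; r = 10.5 AU * 1.496e11 m/AU = 1.5708e+12 m. U = -GM*m/r = -(6.674e-11 * 5.92722e+30 * 7000.0) / 1.5708e+12 = -1.763e+12

-1.763e+12 J


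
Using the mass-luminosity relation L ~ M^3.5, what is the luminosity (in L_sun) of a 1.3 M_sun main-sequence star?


L/L_sun = (M/M_sun)^3.5 = 1.3^3.5 = 2.505

2.505 L_sun


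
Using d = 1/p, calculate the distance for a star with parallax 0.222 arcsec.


d = 1/p = 1/0.222 = 4.5045

4.5045 pc


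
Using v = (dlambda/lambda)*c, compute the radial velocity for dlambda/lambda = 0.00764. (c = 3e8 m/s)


v = (dlambda/lambda) * c = 0.00764 * 3e8 = 2.292e+06

2.292e+06 m/s


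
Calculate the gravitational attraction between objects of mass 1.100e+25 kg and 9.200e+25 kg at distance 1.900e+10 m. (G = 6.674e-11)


F = G*m1*m2/r^2 = 6.674e-11 * 1.100e+25 * 9.200e+25 / (1.900e+10)^2 = 6.674e-11 * 1.012e+51 / 3.610e+20 = 1.871e+20

1.871e+20 N


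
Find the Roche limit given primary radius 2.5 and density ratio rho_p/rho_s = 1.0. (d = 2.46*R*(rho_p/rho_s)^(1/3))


d_Roche = 2.46 * 2.5 * 1.0^(1/3) = 6.15

6.15


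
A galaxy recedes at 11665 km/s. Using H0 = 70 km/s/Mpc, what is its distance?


d = v / H0 = 11665 / 70 = 166.6429

166.6429 Mpc


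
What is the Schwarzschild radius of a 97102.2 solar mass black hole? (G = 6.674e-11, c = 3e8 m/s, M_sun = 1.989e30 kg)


M = 97102.2 * 1.989e30 kg = 1.931362758e+35 kg. rs = 2GM/c^2 = 2 * 6.674e-11 * 1.931362758e+35 / (3e8)^2 = 2.864e+08

2.864e+08 m


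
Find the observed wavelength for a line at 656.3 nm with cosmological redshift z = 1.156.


lam_obs = lam_emit * (1 + z) = 656.3 * (1 + 1.156) = 1414.9828

1414.9828 nm


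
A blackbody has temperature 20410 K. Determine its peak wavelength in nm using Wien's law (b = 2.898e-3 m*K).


lam_max = b / T = 2.898e-3 / 20410 = 1.420e-07 m = 141.9892 nm

141.9892 nm


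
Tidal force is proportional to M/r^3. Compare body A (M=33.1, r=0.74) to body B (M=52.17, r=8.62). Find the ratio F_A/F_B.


Ratio = (M1/r1^3) / (M2/r2^3) = (33.1/0.74^3) / (52.17/8.62^3) = 1002.845

1002.845


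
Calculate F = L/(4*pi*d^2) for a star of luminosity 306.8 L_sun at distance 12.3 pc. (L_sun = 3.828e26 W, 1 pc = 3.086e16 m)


F = L / (4*pi*d^2) = 1.174e+29 / (4*pi*(3.796e+17)^2) = 6.487e-08

6.487e-08 W/m^2


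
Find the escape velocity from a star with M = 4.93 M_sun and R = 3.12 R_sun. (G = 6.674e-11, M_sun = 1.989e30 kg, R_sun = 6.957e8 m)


M = 4.93 * 1.989e30 kg = 9.80577e+30 kg; R = 3.12 * 6.957e8 m = 2.170584e+09 m. v_esc = sqrt(2GM/R) = sqrt(2 * 6.674e-11 * 9.80577e+30 / 2.170584e+09) = 776534.3142

776534.3142 m/s


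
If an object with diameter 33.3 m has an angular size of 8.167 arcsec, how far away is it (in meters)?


D = size / theta_rad, theta_rad = 8.167 * pi/(180*3600) = 3.959e-05, D = 841020.9438

841020.9438 m


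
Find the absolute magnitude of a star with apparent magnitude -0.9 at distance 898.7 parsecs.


M = m - 5*log10(d) + 5 = -0.9 - 5*log10(898.7) + 5 = -10.6681

-10.6681


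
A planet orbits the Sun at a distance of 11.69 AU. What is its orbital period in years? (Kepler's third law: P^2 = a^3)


P = a^(3/2) = 11.69^1.5 = 39.9689

39.9689 years


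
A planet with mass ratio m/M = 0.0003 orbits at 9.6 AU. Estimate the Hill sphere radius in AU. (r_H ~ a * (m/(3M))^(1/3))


r_H = a * (m/3M)^(1/3) = 9.6 * (0.0003/3)^(1/3) = 0.4456

0.4456 AU


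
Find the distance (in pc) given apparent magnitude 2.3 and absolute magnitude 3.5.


d = 10^((m - M + 5)/5) = 10^((2.3 - 3.5 + 5)/5) = 5.7544

5.7544 pc


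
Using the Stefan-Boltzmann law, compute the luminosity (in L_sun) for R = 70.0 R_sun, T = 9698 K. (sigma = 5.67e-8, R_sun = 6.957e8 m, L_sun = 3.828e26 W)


R = 70.0 * 6.957e8 m = 4.8699e+10 m. L = 4*pi*R^2*sigma*T^4 = 4*pi*(4.8699e+10)^2 * 5.67e-8 * 9698^4 = 1.494726481e+31 W. L/L_sun = 1.494726481e+31 / 3.828e26 = 39047.1913

39047.1913 L_sun


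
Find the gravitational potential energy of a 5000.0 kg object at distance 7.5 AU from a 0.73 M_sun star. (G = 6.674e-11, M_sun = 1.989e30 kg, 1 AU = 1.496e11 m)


M = 0.73 * 1.989e30 kg = 1.45197e+30 kg; r = 7.5 AU * 1.496e11 m/AU = 1.122e+12 m. U = -GM*m/r = -(6.674e-11 * 1.45197e+30 * 5000.0) / 1.122e+12 = -4.318e+11

-4.318e+11 J


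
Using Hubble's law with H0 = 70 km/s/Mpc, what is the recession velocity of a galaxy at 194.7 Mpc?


v = H0 * d = 70 * 194.7 = 13629.0

13629.0 km/s


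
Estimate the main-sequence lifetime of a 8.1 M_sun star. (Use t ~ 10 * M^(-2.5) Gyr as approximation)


t = 10 * M^(-2.5) = 10 * 8.1^(-2.5) = 0.0536

0.0536 Gyr


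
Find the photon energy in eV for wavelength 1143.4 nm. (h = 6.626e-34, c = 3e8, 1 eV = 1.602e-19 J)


E = hc/lambda = 6.626e-34 * 3e8 / 1.143e-06 = 1.738e-19 J = 1.0852 eV

1.0852 eV


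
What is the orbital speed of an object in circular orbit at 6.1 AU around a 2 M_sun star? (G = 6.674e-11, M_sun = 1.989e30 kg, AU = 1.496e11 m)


v = sqrt(GM/r) = sqrt(6.674e-11 * 3.978e+30 / 9.126e+11) = 17056.6908

17056.6908 m/s


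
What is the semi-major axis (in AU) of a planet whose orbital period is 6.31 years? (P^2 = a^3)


a = P^(2/3) = 6.31^(2/3) = 3.4147

3.4147 AU


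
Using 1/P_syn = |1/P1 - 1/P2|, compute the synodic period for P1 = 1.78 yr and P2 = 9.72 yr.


1/P_syn = |1/P1 - 1/P2| = |1/1.78 - 1/9.72| => P_syn = 2.179

2.179 years


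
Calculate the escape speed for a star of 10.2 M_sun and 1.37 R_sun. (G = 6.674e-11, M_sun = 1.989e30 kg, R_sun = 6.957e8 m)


M = 10.2 * 1.989e30 kg = 2.02878e+31 kg; R = 1.37 * 6.957e8 m = 9.53109e+08 m. v_esc = sqrt(2GM/R) = sqrt(2 * 6.674e-11 * 2.02878e+31 / 9.53109e+08) = 1.686e+06

1.686e+06 m/s


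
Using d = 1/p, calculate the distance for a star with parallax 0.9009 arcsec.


d = 1/p = 1/0.9009 = 1.11

1.11 pc


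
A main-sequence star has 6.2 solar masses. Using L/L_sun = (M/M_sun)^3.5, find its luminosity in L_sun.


L/L_sun = (M/M_sun)^3.5 = 6.2^3.5 = 593.4319

593.4319 L_sun


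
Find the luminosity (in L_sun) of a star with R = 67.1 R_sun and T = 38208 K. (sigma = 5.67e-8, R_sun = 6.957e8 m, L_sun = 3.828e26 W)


R = 67.1 * 6.957e8 m = 4.668147e+10 m. L = 4*pi*R^2*sigma*T^4 = 4*pi*(4.668147e+10)^2 * 5.67e-8 * 38208^4 = 3.309018463e+33 W. L/L_sun = 3.309018463e+33 / 3.828e26 = 8.644e+06

8.644e+06 L_sun


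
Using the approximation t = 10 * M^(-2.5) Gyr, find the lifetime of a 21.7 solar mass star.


t = 10 * M^(-2.5) = 10 * 21.7^(-2.5) = 0.0046

0.0046 Gyr


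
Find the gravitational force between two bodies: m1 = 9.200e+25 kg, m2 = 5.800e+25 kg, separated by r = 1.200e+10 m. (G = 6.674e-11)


F = G*m1*m2/r^2 = 6.674e-11 * 9.200e+25 * 5.800e+25 / (1.200e+10)^2 = 6.674e-11 * 5.336e+51 / 1.440e+20 = 2.473e+21

2.473e+21 N


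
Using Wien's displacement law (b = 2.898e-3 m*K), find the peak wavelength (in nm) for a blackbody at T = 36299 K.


lam_max = b / T = 2.898e-3 / 36299 = 7.984e-08 m = 79.8369 nm

79.8369 nm


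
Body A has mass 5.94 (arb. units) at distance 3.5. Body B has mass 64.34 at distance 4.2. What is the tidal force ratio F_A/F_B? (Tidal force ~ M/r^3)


Ratio = (M1/r1^3) / (M2/r2^3) = (5.94/3.5^3) / (64.34/4.2^3) = 0.1595

0.1595


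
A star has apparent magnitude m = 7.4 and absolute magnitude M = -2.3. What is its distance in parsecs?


d = 10^((m - M + 5)/5) = 10^((7.4 - -2.3 + 5)/5) = 870.9636

870.9636 pc


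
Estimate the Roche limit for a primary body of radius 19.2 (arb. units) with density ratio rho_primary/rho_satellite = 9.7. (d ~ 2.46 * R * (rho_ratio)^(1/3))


d_Roche = 2.46 * 19.2 * 9.7^(1/3) = 100.7303

100.7303


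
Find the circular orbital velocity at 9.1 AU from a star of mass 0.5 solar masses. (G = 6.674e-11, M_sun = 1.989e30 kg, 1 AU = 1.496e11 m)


v = sqrt(GM/r) = sqrt(6.674e-11 * 9.945e+29 / 1.361e+12) = 6982.4688

6982.4688 m/s


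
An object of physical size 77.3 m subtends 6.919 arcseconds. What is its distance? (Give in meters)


D = size / theta_rad, theta_rad = 6.919 * pi/(180*3600) = 3.354e-05, D = 2.304e+06

2.304e+06 m


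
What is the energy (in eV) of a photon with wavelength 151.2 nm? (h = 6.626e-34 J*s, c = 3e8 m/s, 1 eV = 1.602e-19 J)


E = hc/lambda = 6.626e-34 * 3e8 / 1.512e-07 = 1.315e-18 J = 8.2065 eV

8.2065 eV


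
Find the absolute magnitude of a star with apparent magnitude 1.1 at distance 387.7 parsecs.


M = m - 5*log10(d) + 5 = 1.1 - 5*log10(387.7) + 5 = -6.8425

-6.8425


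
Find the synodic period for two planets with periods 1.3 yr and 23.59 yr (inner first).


1/P_syn = |1/P1 - 1/P2| = |1/1.3 - 1/23.59| => P_syn = 1.3758

1.3758 years


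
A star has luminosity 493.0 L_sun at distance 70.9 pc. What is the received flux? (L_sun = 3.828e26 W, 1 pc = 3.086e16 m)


F = L / (4*pi*d^2) = 1.887e+29 / (4*pi*(2.188e+18)^2) = 3.137e-09

3.137e-09 W/m^2


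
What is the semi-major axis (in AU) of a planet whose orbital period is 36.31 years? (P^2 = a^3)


a = P^(2/3) = 36.31^(2/3) = 10.9652

10.9652 AU


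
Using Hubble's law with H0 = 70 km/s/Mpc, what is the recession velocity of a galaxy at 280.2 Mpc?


v = H0 * d = 70 * 280.2 = 19614.0

19614.0 km/s


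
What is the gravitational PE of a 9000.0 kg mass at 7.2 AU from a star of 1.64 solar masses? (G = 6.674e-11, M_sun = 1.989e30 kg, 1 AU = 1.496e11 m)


M = 1.64 * 1.989e30 kg = 3.26196e+30 kg; r = 7.2 AU * 1.496e11 m/AU = 1.07712e+12 m. U = -GM*m/r = -(6.674e-11 * 3.26196e+30 * 9000.0) / 1.07712e+12 = -1.819e+12

-1.819e+12 J


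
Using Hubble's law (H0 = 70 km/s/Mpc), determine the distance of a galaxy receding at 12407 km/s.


d = v / H0 = 12407 / 70 = 177.2429

177.2429 Mpc


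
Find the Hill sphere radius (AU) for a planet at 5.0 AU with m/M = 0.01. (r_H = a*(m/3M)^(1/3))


r_H = a * (m/3M)^(1/3) = 5.0 * (0.01/3)^(1/3) = 0.7469

0.7469 AU


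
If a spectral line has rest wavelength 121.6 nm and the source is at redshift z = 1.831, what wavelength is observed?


lam_obs = lam_emit * (1 + z) = 121.6 * (1 + 1.831) = 344.2496

344.2496 nm


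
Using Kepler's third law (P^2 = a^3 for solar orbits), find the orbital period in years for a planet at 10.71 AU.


P = a^(3/2) = 10.71^1.5 = 35.0497

35.0497 years


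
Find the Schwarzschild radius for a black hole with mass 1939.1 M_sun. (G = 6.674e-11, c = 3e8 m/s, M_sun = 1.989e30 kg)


M = 1939.1 * 1.989e30 kg = 3.8568699e+33 kg. rs = 2GM/c^2 = 2 * 6.674e-11 * 3.8568699e+33 / (3e8)^2 = 5.720e+06

5.720e+06 m


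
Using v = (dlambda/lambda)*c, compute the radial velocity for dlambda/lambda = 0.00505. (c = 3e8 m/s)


v = (dlambda/lambda) * c = 0.00505 * 3e8 = 1.515e+06

1.515e+06 m/s


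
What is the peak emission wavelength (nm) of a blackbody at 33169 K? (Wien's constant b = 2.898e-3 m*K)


lam_max = b / T = 2.898e-3 / 33169 = 8.737e-08 m = 87.3707 nm

87.3707 nm


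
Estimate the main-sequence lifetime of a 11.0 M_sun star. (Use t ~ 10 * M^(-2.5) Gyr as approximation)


t = 10 * M^(-2.5) = 10 * 11.0^(-2.5) = 0.0249

0.0249 Gyr


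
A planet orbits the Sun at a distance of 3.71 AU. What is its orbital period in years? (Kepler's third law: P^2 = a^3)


P = a^(3/2) = 3.71^1.5 = 7.146

7.146 years


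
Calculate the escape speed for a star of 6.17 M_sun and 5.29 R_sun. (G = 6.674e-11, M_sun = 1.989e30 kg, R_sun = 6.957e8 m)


M = 6.17 * 1.989e30 kg = 1.227213e+31 kg; R = 5.29 * 6.957e8 m = 3.680253e+09 m. v_esc = sqrt(2GM/R) = sqrt(2 * 6.674e-11 * 1.227213e+31 / 3.680253e+09) = 667158.8246

667158.8246 m/s


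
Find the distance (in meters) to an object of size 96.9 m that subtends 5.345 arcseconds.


D = size / theta_rad, theta_rad = 5.345 * pi/(180*3600) = 2.591e-05, D = 3.739e+06

3.739e+06 m


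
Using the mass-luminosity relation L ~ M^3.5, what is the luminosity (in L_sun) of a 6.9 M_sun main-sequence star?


L/L_sun = (M/M_sun)^3.5 = 6.9^3.5 = 862.9225

862.9225 L_sun


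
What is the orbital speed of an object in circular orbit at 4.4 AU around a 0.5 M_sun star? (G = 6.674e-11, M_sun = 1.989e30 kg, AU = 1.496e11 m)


v = sqrt(GM/r) = sqrt(6.674e-11 * 9.945e+29 / 6.582e+11) = 10041.6102

10041.6102 m/s


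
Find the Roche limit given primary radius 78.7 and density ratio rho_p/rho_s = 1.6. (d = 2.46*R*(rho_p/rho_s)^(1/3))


d_Roche = 2.46 * 78.7 * 1.6^(1/3) = 226.4383

226.4383


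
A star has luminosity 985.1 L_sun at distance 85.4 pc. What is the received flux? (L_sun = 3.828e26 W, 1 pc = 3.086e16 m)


F = L / (4*pi*d^2) = 3.771e+29 / (4*pi*(2.635e+18)^2) = 4.321e-09

4.321e-09 W/m^2


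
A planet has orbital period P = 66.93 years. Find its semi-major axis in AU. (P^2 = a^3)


a = P^(2/3) = 66.93^(2/3) = 16.4847

16.4847 AU


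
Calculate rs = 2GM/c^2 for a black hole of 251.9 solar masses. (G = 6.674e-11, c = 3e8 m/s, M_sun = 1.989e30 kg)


M = 251.9 * 1.989e30 kg = 5.010291e+32 kg. rs = 2GM/c^2 = 2 * 6.674e-11 * 5.010291e+32 / (3e8)^2 = 743081.8252

743081.8252 m


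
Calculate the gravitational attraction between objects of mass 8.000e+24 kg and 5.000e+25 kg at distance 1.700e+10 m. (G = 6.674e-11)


F = G*m1*m2/r^2 = 6.674e-11 * 8.000e+24 * 5.000e+25 / (1.700e+10)^2 = 6.674e-11 * 4.000e+50 / 2.890e+20 = 9.237e+19

9.237e+19 N


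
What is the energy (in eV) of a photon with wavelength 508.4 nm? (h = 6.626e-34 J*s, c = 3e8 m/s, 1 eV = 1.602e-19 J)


E = hc/lambda = 6.626e-34 * 3e8 / 5.084e-07 = 3.910e-19 J = 2.4406 eV

2.4406 eV


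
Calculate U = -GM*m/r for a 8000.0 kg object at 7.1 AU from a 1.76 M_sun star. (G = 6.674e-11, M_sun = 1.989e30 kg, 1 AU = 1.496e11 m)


M = 1.76 * 1.989e30 kg = 3.50064e+30 kg; r = 7.1 AU * 1.496e11 m/AU = 1.06216e+12 m. U = -GM*m/r = -(6.674e-11 * 3.50064e+30 * 8000.0) / 1.06216e+12 = -1.760e+12

-1.760e+12 J


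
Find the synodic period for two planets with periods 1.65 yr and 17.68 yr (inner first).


1/P_syn = |1/P1 - 1/P2| = |1/1.65 - 1/17.68| => P_syn = 1.8198

1.8198 years


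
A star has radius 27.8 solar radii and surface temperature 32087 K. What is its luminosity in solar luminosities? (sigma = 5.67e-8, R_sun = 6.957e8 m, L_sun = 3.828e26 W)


R = 27.8 * 6.957e8 m = 1.934046e+10 m. L = 4*pi*R^2*sigma*T^4 = 4*pi*(1.934046e+10)^2 * 5.67e-8 * 32087^4 = 2.825159544e+32 W. L/L_sun = 2.825159544e+32 / 3.828e26 = 738024.9593

738024.9593 L_sun


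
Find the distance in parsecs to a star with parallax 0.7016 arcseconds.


d = 1/p = 1/0.7016 = 1.4253

1.4253 pc


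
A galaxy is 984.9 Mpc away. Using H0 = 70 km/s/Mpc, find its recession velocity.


v = H0 * d = 70 * 984.9 = 68943.0

68943.0 km/s


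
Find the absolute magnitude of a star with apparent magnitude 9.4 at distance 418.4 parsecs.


M = m - 5*log10(d) + 5 = 9.4 - 5*log10(418.4) + 5 = 1.292

1.292


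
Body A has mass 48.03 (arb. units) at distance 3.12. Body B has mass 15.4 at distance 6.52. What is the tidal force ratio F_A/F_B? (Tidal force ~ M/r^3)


Ratio = (M1/r1^3) / (M2/r2^3) = (48.03/3.12^3) / (15.4/6.52^3) = 28.4624

28.4624


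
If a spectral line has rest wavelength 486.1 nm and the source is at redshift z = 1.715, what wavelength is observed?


lam_obs = lam_emit * (1 + z) = 486.1 * (1 + 1.715) = 1319.7615

1319.7615 nm


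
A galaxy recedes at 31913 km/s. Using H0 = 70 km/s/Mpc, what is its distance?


d = v / H0 = 31913 / 70 = 455.9

455.9 Mpc


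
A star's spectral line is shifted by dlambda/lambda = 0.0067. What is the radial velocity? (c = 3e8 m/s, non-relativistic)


v = (dlambda/lambda) * c = 0.0067 * 3e8 = 2.010e+06

2.010e+06 m/s


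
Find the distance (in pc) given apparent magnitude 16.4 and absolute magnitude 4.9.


d = 10^((m - M + 5)/5) = 10^((16.4 - 4.9 + 5)/5) = 1995.2623

1995.2623 pc


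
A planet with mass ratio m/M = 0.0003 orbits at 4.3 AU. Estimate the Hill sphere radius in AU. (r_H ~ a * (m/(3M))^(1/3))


r_H = a * (m/3M)^(1/3) = 4.3 * (0.0003/3)^(1/3) = 0.1996

0.1996 AU


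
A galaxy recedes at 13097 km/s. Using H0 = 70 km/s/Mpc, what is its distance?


d = v / H0 = 13097 / 70 = 187.1

187.1 Mpc


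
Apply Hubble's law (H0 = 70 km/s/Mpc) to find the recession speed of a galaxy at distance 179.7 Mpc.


v = H0 * d = 70 * 179.7 = 12579.0

12579.0 km/s


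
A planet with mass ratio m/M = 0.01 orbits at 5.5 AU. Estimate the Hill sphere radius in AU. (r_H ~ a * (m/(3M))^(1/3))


r_H = a * (m/3M)^(1/3) = 5.5 * (0.01/3)^(1/3) = 0.8216

0.8216 AU


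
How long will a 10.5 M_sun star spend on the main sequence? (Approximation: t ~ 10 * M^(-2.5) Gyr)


t = 10 * M^(-2.5) = 10 * 10.5^(-2.5) = 0.028

0.028 Gyr


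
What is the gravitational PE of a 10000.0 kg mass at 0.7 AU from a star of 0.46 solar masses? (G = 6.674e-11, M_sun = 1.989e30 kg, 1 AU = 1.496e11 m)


M = 0.46 * 1.989e30 kg = 9.1494e+29 kg; r = 0.7 AU * 1.496e11 m/AU = 1.0472e+11 m. U = -GM*m/r = -(6.674e-11 * 9.1494e+29 * 10000.0) / 1.0472e+11 = -5.831e+12

-5.831e+12 J


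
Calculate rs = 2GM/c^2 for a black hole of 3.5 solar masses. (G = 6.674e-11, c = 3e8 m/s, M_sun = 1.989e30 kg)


M = 3.5 * 1.989e30 kg = 6.9615e+30 kg. rs = 2GM/c^2 = 2 * 6.674e-11 * 6.9615e+30 / (3e8)^2 = 10324.678

10324.678 m


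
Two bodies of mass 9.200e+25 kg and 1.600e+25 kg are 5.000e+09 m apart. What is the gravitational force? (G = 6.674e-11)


F = G*m1*m2/r^2 = 6.674e-11 * 9.200e+25 * 1.600e+25 / (5.000e+09)^2 = 6.674e-11 * 1.472e+51 / 2.500e+19 = 3.930e+21

3.930e+21 N


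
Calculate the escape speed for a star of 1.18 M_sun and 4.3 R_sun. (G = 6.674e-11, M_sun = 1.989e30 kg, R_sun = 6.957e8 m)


M = 1.18 * 1.989e30 kg = 2.34702e+30 kg; R = 4.3 * 6.957e8 m = 2.99151e+09 m. v_esc = sqrt(2GM/R) = sqrt(2 * 6.674e-11 * 2.34702e+30 / 2.99151e+09) = 323609.5017

323609.5017 m/s


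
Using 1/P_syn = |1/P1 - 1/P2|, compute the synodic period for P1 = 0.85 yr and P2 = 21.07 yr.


1/P_syn = |1/P1 - 1/P2| = |1/0.85 - 1/21.07| => P_syn = 0.8857

0.8857 years


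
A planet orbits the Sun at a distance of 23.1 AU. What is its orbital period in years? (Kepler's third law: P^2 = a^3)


P = a^(3/2) = 23.1^1.5 = 111.0243

111.0243 years


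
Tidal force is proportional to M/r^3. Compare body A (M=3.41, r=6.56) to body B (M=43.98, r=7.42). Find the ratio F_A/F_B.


Ratio = (M1/r1^3) / (M2/r2^3) = (3.41/6.56^3) / (43.98/7.42^3) = 0.1122

0.1122


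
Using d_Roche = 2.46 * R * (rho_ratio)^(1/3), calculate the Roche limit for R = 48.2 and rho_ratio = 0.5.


d_Roche = 2.46 * 48.2 * 0.5^(1/3) = 94.1107

94.1107


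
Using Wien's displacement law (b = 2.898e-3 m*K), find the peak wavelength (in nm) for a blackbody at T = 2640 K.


lam_max = b / T = 2.898e-3 / 2640 = 1.098e-06 m = 1097.7273 nm

1097.7273 nm


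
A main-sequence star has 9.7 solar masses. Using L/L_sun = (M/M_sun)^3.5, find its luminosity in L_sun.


L/L_sun = (M/M_sun)^3.5 = 9.7^3.5 = 2842.5039

2842.5039 L_sun


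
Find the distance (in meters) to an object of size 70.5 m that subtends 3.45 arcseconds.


D = size / theta_rad, theta_rad = 3.45 * pi/(180*3600) = 1.673e-05, D = 4.215e+06

4.215e+06 m


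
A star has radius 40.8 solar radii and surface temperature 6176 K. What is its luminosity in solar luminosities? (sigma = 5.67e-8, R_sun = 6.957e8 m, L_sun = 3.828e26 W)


R = 40.8 * 6.957e8 m = 2.838456e+10 m. L = 4*pi*R^2*sigma*T^4 = 4*pi*(2.838456e+10)^2 * 5.67e-8 * 6176^4 = 8.351921527e+29 W. L/L_sun = 8.351921527e+29 / 3.828e26 = 2181.7977

2181.7977 L_sun
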